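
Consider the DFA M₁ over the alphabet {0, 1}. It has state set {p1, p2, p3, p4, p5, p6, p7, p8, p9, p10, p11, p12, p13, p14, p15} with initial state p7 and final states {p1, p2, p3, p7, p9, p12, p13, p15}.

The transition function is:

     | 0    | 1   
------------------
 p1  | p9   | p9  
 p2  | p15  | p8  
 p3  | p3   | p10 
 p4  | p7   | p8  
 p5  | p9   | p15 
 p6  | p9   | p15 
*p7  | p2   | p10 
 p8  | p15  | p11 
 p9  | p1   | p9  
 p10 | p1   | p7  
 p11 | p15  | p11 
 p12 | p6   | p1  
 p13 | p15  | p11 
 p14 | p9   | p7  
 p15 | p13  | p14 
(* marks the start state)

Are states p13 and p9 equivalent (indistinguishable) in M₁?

States {p3,p4,p5,p6,p12} cannot be reached from the start state, so discard them.
Initial partition by acceptance: {p1,p2,p7,p9,p13,p15} | {p8,p10,p11,p14}.
On input 1, block {p1,p2,p7,p9,p13,p15} splits into {p2,p7,p13,p15} and {p1,p9}.
On input 0, block {p8,p10,p11,p14} splits into {p8,p11} and {p10,p14}.
Split {p2,p7,p13,p15} by δ(·,1) → {p2,p13} and {p7,p15}.
The partition is now stable with 5 blocks: {p2,p13} | {p8,p11} | {p1,p9} | {p10,p14} | {p7,p15}.
p13 and p9 end up in different blocks, so they are distinguishable. For instance, the string '1' is accepted from only p9.

No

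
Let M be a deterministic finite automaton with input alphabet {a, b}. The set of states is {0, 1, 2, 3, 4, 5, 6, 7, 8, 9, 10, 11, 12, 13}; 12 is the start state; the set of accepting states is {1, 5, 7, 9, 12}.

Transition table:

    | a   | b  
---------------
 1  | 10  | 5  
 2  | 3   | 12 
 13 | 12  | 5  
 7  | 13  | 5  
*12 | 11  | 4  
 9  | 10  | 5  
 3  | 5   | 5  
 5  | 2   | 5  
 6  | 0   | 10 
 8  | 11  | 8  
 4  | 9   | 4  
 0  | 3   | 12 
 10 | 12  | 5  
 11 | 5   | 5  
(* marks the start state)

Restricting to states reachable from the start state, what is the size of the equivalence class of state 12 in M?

1

States {0,1,6,7,8,13} cannot be reached from the start state, so discard them.
Start with accepting vs non-accepting: {5,9,12} | {2,3,4,10,11}.
Refine {5,9,12} on symbol b: members go to different blocks, giving {5,9} and {12}.
Refine {2,3,4,10,11} on symbol a: members go to different blocks, giving {3,4,11} and {2} and {10}.
On input a, block {5,9} splits into {5} and {9}.
Refine {3,4,11} on symbol a: members go to different blocks, giving {3,11} and {4}.
Stable partition: {5} | {3,11} | {12} | {2} | {10} | {9} | {4} — 7 equivalence classes.
State 12 belongs to the block {12}, which has 1 states.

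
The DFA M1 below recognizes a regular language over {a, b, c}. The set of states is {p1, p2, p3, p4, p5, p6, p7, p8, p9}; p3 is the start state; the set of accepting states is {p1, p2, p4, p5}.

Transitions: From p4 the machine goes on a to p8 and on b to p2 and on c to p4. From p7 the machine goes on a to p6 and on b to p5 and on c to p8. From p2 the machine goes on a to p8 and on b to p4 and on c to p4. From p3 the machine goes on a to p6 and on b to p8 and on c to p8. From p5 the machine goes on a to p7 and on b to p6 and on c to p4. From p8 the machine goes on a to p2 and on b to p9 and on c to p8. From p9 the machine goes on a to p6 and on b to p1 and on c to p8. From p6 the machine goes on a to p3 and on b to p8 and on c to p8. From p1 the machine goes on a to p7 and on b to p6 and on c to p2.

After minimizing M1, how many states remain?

5

All states are reachable from the start state.
Initial partition by acceptance: {p1,p2,p4,p5} | {p3,p6,p7,p8,p9}.
Refine {p1,p2,p4,p5} on symbol b: members go to different blocks, giving {p1,p5} and {p2,p4}.
Split {p3,p6,p7,p8,p9} by δ(·,a) → {p3,p6,p7,p9} and {p8}.
Split {p3,p6,p7,p9} by δ(·,b) → {p3,p6} and {p7,p9}.
No further refinement is possible. Final partition (5 blocks): {p1,p5} | {p3,p6} | {p2,p4} | {p8} | {p7,p9}.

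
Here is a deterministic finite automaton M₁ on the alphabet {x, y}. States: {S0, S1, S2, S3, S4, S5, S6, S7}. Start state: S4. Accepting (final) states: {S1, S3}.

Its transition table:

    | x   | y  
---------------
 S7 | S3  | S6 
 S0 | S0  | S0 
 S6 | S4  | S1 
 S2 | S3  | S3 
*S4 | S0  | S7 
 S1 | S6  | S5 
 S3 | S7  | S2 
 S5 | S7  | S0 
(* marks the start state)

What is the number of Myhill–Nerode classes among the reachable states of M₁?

8

All states are reachable from the start state.
Start with accepting vs non-accepting: {S1,S3} | {S0,S2,S4,S5,S6,S7}.
Refine {S0,S2,S4,S5,S6,S7} on symbol x: members go to different blocks, giving {S0,S4,S5,S6} and {S2,S7}.
On input x, block {S1,S3} splits into {S1} and {S3}.
Split {S0,S4,S5,S6} by δ(·,x) → {S0,S4,S6} and {S5}.
Split {S0,S4,S6} by δ(·,y) → {S0} and {S4} and {S6}.
On input y, block {S2,S7} splits into {S2} and {S7}.
No further refinement is possible. Final partition (8 blocks): {S1} | {S0} | {S2} | {S3} | {S5} | {S4} | {S6} | {S7}.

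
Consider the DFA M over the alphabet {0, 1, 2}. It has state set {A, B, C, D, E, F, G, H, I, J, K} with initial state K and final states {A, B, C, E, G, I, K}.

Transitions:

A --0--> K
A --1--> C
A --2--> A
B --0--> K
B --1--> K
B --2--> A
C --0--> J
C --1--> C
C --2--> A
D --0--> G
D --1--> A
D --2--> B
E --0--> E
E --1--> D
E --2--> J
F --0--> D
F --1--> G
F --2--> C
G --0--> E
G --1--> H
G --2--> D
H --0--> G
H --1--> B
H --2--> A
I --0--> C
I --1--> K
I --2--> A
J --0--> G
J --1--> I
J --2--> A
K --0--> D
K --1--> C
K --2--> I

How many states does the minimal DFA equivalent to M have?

4

First remove the unreachable states {F}; 10 states remain.
Start with accepting vs non-accepting: {A,B,C,E,G,I,K} | {D,H,J}.
On input 0, block {A,B,C,E,G,I,K} splits into {A,B,E,G,I} and {C,K}.
Split {A,B,E,G,I} by δ(·,0) → {A,B,I} and {E,G}.
No further refinement is possible. Final partition (4 blocks): {A,B,I} | {D,H,J} | {C,K} | {E,G}.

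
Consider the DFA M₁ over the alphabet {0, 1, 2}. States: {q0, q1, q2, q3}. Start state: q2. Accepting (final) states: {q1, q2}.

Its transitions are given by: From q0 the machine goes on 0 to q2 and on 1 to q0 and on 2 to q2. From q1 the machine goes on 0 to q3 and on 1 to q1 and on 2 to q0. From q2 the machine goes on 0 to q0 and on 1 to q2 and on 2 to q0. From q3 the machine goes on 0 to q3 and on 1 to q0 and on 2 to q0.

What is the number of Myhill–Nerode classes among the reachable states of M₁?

2

Reachable states from the start: {q0,q2}. Unreachable: {q1,q3} — drop them.
Initial partition by acceptance: {q2} | {q0}.
The partition is now stable with 2 blocks: {q2} | {q0}.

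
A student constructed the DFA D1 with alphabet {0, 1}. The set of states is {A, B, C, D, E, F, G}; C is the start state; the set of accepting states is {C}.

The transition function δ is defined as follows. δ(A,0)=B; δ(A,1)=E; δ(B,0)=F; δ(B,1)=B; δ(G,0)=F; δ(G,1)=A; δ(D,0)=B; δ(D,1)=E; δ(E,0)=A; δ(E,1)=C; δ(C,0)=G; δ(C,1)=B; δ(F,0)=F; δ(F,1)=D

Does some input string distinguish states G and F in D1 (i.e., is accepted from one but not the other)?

Start with accepting vs non-accepting: {C} | {A,B,D,E,F,G}.
Split {A,B,D,E,F,G} by δ(·,1) → {A,B,D,F,G} and {E}.
Refine {A,B,D,F,G} on symbol 1: members go to different blocks, giving {B,F,G} and {A,D}.
On input 1, block {B,F,G} splits into {F,G} and {B}.
The partition is now stable with 5 blocks: {C} | {F,G} | {E} | {A,D} | {B}.
G and F lie in the same block of the stable partition, so they are equivalent — no string distinguishes them.

No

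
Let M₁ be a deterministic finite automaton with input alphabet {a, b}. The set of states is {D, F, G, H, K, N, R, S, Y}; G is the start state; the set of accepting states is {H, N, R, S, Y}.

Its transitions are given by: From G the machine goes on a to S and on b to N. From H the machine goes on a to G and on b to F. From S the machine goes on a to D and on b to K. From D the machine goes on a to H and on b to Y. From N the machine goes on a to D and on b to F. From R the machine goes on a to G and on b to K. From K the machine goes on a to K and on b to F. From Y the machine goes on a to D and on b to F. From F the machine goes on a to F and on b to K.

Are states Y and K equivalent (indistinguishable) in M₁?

States {R} cannot be reached from the start state, so discard them.
Initial partition by acceptance: {H,N,S,Y} | {D,F,G,K}.
On input a, block {D,F,G,K} splits into {D,G} and {F,K}.
No further refinement is possible. Final partition (3 blocks): {H,N,S,Y} | {D,G} | {F,K}.
Y and K end up in different blocks, so they are distinguishable. For instance, the string 'ε' is accepted from only Y.

No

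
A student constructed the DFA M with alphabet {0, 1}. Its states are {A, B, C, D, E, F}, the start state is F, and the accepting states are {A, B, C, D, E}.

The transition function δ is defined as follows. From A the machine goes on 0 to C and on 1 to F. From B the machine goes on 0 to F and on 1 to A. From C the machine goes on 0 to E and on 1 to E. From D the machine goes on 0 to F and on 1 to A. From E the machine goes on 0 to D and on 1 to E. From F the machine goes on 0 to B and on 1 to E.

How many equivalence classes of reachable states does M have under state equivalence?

Initial partition by acceptance: {A,B,C,D,E} | {F}.
On input 0, block {A,B,C,D,E} splits into {A,C,E} and {B,D}.
On input 0, block {A,C,E} splits into {A,C} and {E}.
Refine {A,C} on symbol 0: members go to different blocks, giving {A} and {C}.
No further refinement is possible. Final partition (5 blocks): {A} | {F} | {B,D} | {E} | {C}.

5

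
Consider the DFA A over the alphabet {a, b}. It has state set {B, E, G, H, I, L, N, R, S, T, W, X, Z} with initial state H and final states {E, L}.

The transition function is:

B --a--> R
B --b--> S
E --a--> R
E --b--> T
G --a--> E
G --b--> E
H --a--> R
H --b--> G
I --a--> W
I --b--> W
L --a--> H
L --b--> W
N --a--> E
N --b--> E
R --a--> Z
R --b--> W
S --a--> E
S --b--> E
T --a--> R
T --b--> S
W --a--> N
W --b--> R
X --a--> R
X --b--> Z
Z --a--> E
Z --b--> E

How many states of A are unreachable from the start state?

No path from H leads to B, I, L, X; the other 9 states are all reachable.

4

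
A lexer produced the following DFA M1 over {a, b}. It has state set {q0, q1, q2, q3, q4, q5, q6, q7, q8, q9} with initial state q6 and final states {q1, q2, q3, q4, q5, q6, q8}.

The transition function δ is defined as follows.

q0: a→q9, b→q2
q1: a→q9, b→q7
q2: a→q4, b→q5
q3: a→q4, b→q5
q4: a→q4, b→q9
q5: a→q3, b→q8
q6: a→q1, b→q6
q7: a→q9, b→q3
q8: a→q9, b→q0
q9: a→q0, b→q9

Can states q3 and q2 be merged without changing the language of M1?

Yes

All states are reachable from the start state.
Start with accepting vs non-accepting: {q1,q2,q3,q4,q5,q6,q8} | {q0,q7,q9}.
On input a, block {q1,q2,q3,q4,q5,q6,q8} splits into {q2,q3,q4,q5,q6} and {q1,q8}.
Split {q2,q3,q4,q5,q6} by δ(·,a) → {q2,q3,q4,q5} and {q6}.
Split {q2,q3,q4,q5} by δ(·,b) → {q2,q3} and {q4} and {q5}.
Refine {q0,q7,q9} on symbol b: members go to different blocks, giving {q0,q7} and {q9}.
The partition is now stable with 7 blocks: {q2,q3} | {q0,q7} | {q1,q8} | {q6} | {q4} | {q5} | {q9}.
q3 and q2 lie in the same block of the stable partition, so they are equivalent — no string distinguishes them.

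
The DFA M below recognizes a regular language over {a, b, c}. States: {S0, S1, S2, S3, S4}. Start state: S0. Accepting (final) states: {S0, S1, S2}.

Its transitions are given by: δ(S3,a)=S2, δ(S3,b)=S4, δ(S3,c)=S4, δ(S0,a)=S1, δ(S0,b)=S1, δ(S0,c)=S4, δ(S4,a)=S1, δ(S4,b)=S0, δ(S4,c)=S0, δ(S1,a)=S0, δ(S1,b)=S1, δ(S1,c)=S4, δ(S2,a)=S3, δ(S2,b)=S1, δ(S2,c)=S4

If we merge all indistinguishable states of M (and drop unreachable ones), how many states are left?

2

States {S2,S3} cannot be reached from the start state, so discard them.
P0 = {S0,S1} | {S4}.
The partition is now stable with 2 blocks: {S0,S1} | {S4}.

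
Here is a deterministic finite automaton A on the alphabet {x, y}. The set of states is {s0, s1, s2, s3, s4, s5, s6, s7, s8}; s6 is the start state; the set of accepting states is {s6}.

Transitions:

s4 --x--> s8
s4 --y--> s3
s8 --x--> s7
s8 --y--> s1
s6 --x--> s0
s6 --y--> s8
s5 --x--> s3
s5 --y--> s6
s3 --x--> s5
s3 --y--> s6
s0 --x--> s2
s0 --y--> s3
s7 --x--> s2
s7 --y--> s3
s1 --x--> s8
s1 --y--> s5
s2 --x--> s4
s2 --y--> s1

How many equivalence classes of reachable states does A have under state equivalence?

4

Every state is reachable, so we keep all 9.
Initial partition by acceptance: {s6} | {s0,s1,s2,s3,s4,s5,s7,s8}.
Split {s0,s1,s2,s3,s4,s5,s7,s8} by δ(·,y) → {s0,s1,s2,s4,s7,s8} and {s3,s5}.
Refine {s0,s1,s2,s4,s7,s8} on symbol y: members go to different blocks, giving {s0,s1,s4,s7} and {s2,s8}.
Stable partition: {s6} | {s0,s1,s4,s7} | {s3,s5} | {s2,s8} — 4 equivalence classes.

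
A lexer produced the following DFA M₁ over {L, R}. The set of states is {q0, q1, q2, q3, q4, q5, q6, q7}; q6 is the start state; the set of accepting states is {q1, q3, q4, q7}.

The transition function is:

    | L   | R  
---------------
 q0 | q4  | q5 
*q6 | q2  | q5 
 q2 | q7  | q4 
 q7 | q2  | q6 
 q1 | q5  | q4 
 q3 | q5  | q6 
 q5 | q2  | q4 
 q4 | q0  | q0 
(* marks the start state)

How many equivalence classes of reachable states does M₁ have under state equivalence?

6

Reachable states from the start: {q0,q2,q4,q5,q6,q7}. Unreachable: {q1,q3} — drop them.
Start with accepting vs non-accepting: {q4,q7} | {q0,q2,q5,q6}.
Refine {q0,q2,q5,q6} on symbol L: members go to different blocks, giving {q0,q2} and {q5,q6}.
Refine {q4,q7} on symbol R: members go to different blocks, giving {q4} and {q7}.
Refine {q0,q2} on symbol L: members go to different blocks, giving {q0} and {q2}.
Refine {q5,q6} on symbol R: members go to different blocks, giving {q5} and {q6}.
The partition is now stable with 6 blocks: {q4} | {q0} | {q5} | {q7} | {q2} | {q6}.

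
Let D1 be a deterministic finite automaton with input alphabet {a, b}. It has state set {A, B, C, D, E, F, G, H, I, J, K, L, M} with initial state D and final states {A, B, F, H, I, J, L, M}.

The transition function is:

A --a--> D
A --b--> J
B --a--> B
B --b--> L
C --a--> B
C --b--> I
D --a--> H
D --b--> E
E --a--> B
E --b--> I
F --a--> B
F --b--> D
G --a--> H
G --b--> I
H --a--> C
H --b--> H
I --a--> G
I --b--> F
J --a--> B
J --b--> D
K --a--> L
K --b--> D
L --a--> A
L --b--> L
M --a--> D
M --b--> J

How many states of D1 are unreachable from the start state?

BFS from D reaches {A, B, C, D, E, F, G, H, I, J, L}; the 2 state(s) K, M are never visited.

2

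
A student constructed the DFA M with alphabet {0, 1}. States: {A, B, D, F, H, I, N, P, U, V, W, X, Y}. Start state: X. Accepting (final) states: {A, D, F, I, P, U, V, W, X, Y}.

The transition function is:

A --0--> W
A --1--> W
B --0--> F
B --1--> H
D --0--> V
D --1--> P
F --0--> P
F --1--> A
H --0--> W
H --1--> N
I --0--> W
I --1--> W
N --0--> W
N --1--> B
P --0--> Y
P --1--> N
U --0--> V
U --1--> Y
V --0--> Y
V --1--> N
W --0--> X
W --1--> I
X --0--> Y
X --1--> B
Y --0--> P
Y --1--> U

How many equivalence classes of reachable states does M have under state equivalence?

States {D} cannot be reached from the start state, so discard them.
P0 = {A,F,I,P,U,V,W,X,Y} | {B,H,N}.
Split {A,F,I,P,U,V,W,X,Y} by δ(·,1) → {A,F,I,U,W,Y} and {P,V,X}.
Refine {A,F,I,U,W,Y} on symbol 0: members go to different blocks, giving {F,U,W,Y} and {A,I}.
On input 1, block {F,U,W,Y} splits into {U,Y} and {F,W}.
The partition is now stable with 5 blocks: {U,Y} | {B,H,N} | {P,V,X} | {A,I} | {F,W}.

5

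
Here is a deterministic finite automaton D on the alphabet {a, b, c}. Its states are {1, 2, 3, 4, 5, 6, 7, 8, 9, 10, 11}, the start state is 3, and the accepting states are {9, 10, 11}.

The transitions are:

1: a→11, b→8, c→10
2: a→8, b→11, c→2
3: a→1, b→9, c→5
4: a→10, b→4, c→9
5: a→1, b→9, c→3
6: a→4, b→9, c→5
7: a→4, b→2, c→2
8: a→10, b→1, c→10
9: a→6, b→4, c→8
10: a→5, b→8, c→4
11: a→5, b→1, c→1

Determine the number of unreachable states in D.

BFS from 3 reaches {1, 3, 4, 5, 6, 8, 9, 10, 11}; the 2 state(s) 2, 7 are never visited.

2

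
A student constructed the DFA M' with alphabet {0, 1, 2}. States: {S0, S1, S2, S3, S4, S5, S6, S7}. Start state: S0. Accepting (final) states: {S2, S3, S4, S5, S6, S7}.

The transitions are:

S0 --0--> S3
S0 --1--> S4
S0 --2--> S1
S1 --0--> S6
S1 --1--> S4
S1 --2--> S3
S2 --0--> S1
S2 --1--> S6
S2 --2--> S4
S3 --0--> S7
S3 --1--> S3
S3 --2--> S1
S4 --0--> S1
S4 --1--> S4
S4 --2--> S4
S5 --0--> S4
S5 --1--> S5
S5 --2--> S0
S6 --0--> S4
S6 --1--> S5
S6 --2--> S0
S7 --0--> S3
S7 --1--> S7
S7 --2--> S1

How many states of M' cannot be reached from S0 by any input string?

1

BFS from S0 reaches {S0, S1, S3, S4, S5, S6, S7}; the 1 state(s) S2 are never visited.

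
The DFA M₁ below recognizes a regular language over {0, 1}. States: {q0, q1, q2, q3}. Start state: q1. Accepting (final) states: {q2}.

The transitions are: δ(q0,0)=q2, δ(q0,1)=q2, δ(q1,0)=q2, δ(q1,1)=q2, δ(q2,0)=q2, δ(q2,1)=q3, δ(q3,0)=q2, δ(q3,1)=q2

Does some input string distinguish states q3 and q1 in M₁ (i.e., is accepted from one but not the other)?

First remove the unreachable states {q0}; 3 states remain.
P0 = {q2} | {q1,q3}.
The partition is now stable with 2 blocks: {q2} | {q1,q3}.
q3 and q1 lie in the same block of the stable partition, so they are equivalent — no string distinguishes them.

No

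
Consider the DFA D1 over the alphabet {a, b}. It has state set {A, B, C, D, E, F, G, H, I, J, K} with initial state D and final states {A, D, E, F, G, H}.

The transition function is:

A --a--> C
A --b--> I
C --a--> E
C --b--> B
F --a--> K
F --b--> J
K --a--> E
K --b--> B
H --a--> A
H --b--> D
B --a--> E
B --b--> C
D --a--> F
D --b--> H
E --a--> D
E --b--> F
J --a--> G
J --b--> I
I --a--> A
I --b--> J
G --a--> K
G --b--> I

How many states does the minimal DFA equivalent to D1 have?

Every state is reachable, so we keep all 11.
P0 = {A,D,E,F,G,H} | {B,C,I,J,K}.
Refine {A,D,E,F,G,H} on symbol a: members go to different blocks, giving {A,F,G} and {D,E,H}.
On input a, block {B,C,I,J,K} splits into {B,C,K} and {I,J}.
On input a, block {D,E,H} splits into {D,H} and {E}.
The partition is now stable with 5 blocks: {A,F,G} | {B,C,K} | {D,H} | {I,J} | {E}.

5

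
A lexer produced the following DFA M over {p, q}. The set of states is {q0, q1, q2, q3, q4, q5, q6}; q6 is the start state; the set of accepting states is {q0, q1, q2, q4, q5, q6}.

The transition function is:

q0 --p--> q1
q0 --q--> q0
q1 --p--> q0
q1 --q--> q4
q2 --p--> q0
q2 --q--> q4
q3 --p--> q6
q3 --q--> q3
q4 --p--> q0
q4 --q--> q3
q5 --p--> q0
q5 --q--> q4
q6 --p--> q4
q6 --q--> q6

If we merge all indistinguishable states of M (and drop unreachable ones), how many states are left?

First remove the unreachable states {q2,q5}; 5 states remain.
Start with accepting vs non-accepting: {q0,q1,q4,q6} | {q3}.
Split {q0,q1,q4,q6} by δ(·,q) → {q0,q1,q6} and {q4}.
Split {q0,q1,q6} by δ(·,p) → {q0,q1} and {q6}.
On input q, block {q0,q1} splits into {q0} and {q1}.
Stable partition: {q0} | {q3} | {q4} | {q6} | {q1} — 5 equivalence classes.

5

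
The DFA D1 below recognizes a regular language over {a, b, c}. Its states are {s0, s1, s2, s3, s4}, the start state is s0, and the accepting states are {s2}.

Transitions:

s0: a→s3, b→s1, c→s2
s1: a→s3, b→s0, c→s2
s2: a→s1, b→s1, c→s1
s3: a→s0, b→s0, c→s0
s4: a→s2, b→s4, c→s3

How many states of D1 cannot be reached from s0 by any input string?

No path from s0 leads to s4; the other 4 states are all reachable.

1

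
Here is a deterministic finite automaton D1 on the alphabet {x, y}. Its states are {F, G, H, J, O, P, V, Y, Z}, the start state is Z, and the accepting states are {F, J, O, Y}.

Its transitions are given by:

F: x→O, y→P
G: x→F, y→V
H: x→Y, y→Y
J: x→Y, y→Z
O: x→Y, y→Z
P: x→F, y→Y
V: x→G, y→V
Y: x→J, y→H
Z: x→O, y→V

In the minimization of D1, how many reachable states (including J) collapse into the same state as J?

2

Every state is reachable, so we keep all 9.
P0 = {F,J,O,Y} | {G,H,P,V,Z}.
On input x, block {G,H,P,V,Z} splits into {G,H,P,Z} and {V}.
On input y, block {G,H,P,Z} splits into {G,Z} and {H,P}.
On input y, block {F,J,O,Y} splits into {F,Y} and {J,O}.
Refine {G,Z} on symbol x: members go to different blocks, giving {G} and {Z}.
No further refinement is possible. Final partition (6 blocks): {F,Y} | {G} | {V} | {H,P} | {J,O} | {Z}.
State J belongs to the block {J,O}, which has 2 states.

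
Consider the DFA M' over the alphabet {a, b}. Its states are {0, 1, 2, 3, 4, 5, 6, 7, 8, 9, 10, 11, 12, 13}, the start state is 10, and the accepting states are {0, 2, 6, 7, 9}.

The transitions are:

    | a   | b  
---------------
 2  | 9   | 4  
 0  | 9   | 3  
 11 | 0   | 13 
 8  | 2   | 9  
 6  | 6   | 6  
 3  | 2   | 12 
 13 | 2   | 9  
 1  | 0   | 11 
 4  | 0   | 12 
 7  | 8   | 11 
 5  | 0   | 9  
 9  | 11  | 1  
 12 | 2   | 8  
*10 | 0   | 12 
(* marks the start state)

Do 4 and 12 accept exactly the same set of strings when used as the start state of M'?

No

States {5,6,7} cannot be reached from the start state, so discard them.
Initial partition by acceptance: {0,2,9} | {1,3,4,8,10,11,12,13}.
On input a, block {0,2,9} splits into {0,2} and {9}.
Split {1,3,4,8,10,11,12,13} by δ(·,b) → {1,3,4,10,11,12} and {8,13}.
Refine {1,3,4,10,11,12} on symbol b: members go to different blocks, giving {1,3,4,10} and {11,12}.
No further refinement is possible. Final partition (5 blocks): {0,2} | {1,3,4,10} | {9} | {8,13} | {11,12}.
4 and 12 end up in different blocks, so they are distinguishable. For instance, the string 'bb' is accepted from only 12.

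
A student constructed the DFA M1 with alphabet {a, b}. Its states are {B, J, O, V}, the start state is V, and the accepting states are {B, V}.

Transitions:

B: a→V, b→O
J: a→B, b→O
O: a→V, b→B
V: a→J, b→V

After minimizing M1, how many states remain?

Every state is reachable, so we keep all 4.
P0 = {B,V} | {J,O}.
On input a, block {B,V} splits into {V} and {B}.
On input a, block {J,O} splits into {J} and {O}.
The partition is now stable with 4 blocks: {V} | {J} | {B} | {O}.

4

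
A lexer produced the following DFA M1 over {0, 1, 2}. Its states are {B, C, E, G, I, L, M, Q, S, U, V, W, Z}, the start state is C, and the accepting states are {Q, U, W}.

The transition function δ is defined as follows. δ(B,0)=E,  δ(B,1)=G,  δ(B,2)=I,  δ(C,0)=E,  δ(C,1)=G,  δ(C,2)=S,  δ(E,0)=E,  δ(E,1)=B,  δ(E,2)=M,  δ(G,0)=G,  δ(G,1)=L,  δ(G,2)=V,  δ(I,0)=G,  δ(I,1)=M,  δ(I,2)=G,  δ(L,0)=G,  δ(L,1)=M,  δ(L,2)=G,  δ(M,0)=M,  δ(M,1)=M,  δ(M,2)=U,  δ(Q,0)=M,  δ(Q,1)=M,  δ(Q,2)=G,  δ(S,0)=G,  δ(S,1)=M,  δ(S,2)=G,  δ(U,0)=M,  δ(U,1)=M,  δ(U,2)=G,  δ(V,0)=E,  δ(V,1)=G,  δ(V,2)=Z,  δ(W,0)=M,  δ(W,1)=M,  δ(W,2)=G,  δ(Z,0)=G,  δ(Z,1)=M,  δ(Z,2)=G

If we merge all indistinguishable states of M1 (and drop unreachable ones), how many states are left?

States {Q,W} cannot be reached from the start state, so discard them.
P0 = {U} | {B,C,E,G,I,L,M,S,V,Z}.
Split {B,C,E,G,I,L,M,S,V,Z} by δ(·,2) → {B,C,E,G,I,L,S,V,Z} and {M}.
Refine {B,C,E,G,I,L,S,V,Z} on symbol 1: members go to different blocks, giving {B,C,E,G,V} and {I,L,S,Z}.
On input 1, block {B,C,E,G,V} splits into {B,C,E,V} and {G}.
On input 1, block {B,C,E,V} splits into {B,C,V} and {E}.
No further refinement is possible. Final partition (6 blocks): {U} | {B,C,V} | {M} | {I,L,S,Z} | {G} | {E}.

6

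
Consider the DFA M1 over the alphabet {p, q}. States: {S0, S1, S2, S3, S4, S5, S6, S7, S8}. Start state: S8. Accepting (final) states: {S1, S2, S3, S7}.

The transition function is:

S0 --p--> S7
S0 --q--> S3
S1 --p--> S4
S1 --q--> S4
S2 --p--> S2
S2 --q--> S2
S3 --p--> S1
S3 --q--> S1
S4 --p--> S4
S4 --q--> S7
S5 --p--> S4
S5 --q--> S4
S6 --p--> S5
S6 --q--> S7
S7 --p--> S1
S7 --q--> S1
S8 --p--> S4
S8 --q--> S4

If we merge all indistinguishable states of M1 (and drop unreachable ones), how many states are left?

States {S0,S2,S3,S5,S6} cannot be reached from the start state, so discard them.
Start with accepting vs non-accepting: {S1,S7} | {S4,S8}.
Refine {S1,S7} on symbol p: members go to different blocks, giving {S1} and {S7}.
On input q, block {S4,S8} splits into {S4} and {S8}.
Stable partition: {S1} | {S4} | {S7} | {S8} — 4 equivalence classes.

4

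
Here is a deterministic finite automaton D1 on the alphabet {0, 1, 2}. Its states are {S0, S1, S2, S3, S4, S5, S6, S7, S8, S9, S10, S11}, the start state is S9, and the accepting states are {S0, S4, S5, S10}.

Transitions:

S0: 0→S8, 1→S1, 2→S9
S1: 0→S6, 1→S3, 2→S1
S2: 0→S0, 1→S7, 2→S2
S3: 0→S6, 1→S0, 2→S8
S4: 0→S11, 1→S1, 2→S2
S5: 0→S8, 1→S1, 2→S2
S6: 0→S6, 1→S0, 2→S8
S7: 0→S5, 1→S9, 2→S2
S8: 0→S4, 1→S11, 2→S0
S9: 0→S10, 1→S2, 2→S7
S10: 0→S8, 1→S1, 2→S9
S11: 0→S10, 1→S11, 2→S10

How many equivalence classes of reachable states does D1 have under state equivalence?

5

All states are reachable from the start state.
Start with accepting vs non-accepting: {S0,S4,S5,S10} | {S1,S2,S3,S6,S7,S8,S9,S11}.
On input 0, block {S1,S2,S3,S6,S7,S8,S9,S11} splits into {S2,S7,S8,S9,S11} and {S1,S3,S6}.
Split {S2,S7,S8,S9,S11} by δ(·,2) → {S2,S7,S9} and {S8,S11}.
On input 1, block {S1,S3,S6} splits into {S3,S6} and {S1}.
Stable partition: {S0,S4,S5,S10} | {S2,S7,S9} | {S3,S6} | {S8,S11} | {S1} — 5 equivalence classes.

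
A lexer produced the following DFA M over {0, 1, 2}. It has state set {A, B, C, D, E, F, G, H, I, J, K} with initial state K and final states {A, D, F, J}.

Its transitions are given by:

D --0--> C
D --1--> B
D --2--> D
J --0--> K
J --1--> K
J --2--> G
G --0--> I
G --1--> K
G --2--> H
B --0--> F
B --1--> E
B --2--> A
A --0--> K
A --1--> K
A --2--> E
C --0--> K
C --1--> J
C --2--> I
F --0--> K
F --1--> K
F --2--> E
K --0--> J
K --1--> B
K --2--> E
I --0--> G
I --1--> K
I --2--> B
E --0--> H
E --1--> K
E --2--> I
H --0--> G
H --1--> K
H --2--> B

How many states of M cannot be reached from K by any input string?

2

Starting at K and following transitions, the reachable set is {A, B, E, F, G, H, I, J, K}. That leaves C, D unreachable — 2 in total.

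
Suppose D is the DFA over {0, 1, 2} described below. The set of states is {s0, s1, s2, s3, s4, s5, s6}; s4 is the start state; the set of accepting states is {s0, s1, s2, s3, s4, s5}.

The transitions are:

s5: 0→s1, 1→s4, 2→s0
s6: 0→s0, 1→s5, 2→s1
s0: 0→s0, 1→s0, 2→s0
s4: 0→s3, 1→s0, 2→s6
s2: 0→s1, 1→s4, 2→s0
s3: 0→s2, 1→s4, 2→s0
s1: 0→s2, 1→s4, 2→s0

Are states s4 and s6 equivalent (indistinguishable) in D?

Every state is reachable, so we keep all 7.
Initial partition by acceptance: {s0,s1,s2,s3,s4,s5} | {s6}.
On input 2, block {s0,s1,s2,s3,s4,s5} splits into {s0,s1,s2,s3,s5} and {s4}.
Split {s0,s1,s2,s3,s5} by δ(·,1) → {s1,s2,s3,s5} and {s0}.
Stable partition: {s1,s2,s3,s5} | {s6} | {s4} | {s0} — 4 equivalence classes.
s4 and s6 end up in different blocks, so they are distinguishable. For instance, the string 'ε' is accepted from only s4.

No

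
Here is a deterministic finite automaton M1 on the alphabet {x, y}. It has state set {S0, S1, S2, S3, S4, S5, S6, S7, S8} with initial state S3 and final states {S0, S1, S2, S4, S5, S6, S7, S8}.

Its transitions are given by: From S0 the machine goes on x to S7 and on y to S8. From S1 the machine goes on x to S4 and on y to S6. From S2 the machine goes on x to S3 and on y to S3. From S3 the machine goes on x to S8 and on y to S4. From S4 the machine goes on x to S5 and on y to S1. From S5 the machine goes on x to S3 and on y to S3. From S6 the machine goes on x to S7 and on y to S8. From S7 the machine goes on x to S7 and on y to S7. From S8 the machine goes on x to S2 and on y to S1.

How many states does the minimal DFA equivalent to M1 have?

Reachable states from the start: {S1,S2,S3,S4,S5,S6,S7,S8}. Unreachable: {S0} — drop them.
Initial partition by acceptance: {S1,S2,S4,S5,S6,S7,S8} | {S3}.
Split {S1,S2,S4,S5,S6,S7,S8} by δ(·,x) → {S1,S4,S6,S7,S8} and {S2,S5}.
Split {S1,S4,S6,S7,S8} by δ(·,x) → {S1,S6,S7} and {S4,S8}.
Split {S1,S6,S7} by δ(·,x) → {S6,S7} and {S1}.
On input y, block {S6,S7} splits into {S6} and {S7}.
No further refinement is possible. Final partition (6 blocks): {S6} | {S3} | {S2,S5} | {S4,S8} | {S1} | {S7}.

6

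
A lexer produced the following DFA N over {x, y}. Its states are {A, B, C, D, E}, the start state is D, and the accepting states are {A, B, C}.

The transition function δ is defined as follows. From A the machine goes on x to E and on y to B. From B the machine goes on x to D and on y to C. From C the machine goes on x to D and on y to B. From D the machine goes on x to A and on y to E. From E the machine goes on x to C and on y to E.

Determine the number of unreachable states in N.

A breadth-first search from the start state visits every state.

0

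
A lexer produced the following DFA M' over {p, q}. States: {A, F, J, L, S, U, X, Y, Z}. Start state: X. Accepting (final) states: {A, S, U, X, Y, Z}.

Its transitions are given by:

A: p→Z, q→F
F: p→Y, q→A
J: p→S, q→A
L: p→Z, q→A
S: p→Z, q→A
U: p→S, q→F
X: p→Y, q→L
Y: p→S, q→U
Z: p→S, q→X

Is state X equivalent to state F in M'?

States {J} cannot be reached from the start state, so discard them.
Initial partition by acceptance: {A,S,U,X,Y,Z} | {F,L}.
Refine {A,S,U,X,Y,Z} on symbol q: members go to different blocks, giving {S,Y,Z} and {A,U,X}.
Stable partition: {S,Y,Z} | {F,L} | {A,U,X} — 3 equivalence classes.
X and F end up in different blocks, so they are distinguishable. For instance, the string 'ε' is accepted from only X.

No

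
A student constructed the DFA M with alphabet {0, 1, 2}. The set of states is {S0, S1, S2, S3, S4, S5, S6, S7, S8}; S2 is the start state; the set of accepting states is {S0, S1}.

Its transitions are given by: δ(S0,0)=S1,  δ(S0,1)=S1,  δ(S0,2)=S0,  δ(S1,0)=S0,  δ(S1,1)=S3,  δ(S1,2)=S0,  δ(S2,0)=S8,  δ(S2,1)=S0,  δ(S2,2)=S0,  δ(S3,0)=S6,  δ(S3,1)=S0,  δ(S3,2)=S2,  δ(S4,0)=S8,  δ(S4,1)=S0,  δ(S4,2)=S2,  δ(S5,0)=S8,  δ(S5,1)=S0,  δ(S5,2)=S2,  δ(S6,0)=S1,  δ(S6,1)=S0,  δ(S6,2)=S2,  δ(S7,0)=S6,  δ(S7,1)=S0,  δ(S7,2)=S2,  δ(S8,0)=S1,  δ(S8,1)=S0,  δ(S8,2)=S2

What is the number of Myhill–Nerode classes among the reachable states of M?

States {S4,S5,S7} cannot be reached from the start state, so discard them.
Initial partition by acceptance: {S0,S1} | {S2,S3,S6,S8}.
Refine {S0,S1} on symbol 1: members go to different blocks, giving {S0} and {S1}.
Refine {S2,S3,S6,S8} on symbol 0: members go to different blocks, giving {S2,S3} and {S6,S8}.
Refine {S2,S3} on symbol 2: members go to different blocks, giving {S2} and {S3}.
Stable partition: {S0} | {S2} | {S1} | {S6,S8} | {S3} — 5 equivalence classes.

5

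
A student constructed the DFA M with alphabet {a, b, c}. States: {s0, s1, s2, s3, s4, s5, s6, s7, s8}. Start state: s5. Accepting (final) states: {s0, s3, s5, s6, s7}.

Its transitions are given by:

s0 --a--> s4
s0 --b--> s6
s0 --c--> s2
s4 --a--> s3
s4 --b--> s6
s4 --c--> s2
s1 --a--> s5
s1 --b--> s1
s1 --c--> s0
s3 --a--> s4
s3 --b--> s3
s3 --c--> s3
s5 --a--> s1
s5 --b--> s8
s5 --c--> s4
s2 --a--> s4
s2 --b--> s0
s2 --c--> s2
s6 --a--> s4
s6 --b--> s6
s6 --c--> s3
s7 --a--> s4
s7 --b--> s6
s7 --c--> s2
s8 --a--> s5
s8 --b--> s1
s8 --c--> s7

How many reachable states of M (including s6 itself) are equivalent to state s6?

2

All states are reachable from the start state.
Start with accepting vs non-accepting: {s0,s3,s5,s6,s7} | {s1,s2,s4,s8}.
On input b, block {s0,s3,s5,s6,s7} splits into {s0,s3,s6,s7} and {s5}.
On input c, block {s0,s3,s6,s7} splits into {s0,s7} and {s3,s6}.
Refine {s1,s2,s4,s8} on symbol a: members go to different blocks, giving {s1,s8} and {s2} and {s4}.
No further refinement is possible. Final partition (6 blocks): {s0,s7} | {s1,s8} | {s5} | {s3,s6} | {s2} | {s4}.
The equivalence class containing s6 is {s3,s6}, of size 2.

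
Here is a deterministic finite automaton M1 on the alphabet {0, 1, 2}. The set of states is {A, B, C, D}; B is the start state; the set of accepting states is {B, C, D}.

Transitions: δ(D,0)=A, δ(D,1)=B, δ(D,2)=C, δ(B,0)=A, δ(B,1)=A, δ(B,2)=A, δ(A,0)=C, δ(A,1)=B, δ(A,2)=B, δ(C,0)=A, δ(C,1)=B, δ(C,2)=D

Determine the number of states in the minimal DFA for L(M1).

3

Every state is reachable, so we keep all 4.
P0 = {B,C,D} | {A}.
Split {B,C,D} by δ(·,1) → {C,D} and {B}.
The partition is now stable with 3 blocks: {C,D} | {A} | {B}.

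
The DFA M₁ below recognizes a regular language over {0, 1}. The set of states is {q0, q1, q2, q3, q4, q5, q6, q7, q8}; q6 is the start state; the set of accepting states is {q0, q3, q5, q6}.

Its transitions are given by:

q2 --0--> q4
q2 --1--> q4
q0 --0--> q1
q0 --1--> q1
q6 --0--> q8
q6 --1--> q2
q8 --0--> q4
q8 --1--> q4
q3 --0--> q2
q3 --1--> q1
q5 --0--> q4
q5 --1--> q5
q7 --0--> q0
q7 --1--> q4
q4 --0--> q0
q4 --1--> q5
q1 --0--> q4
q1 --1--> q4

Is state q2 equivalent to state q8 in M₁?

Reachable states from the start: {q0,q1,q2,q4,q5,q6,q8}. Unreachable: {q3,q7} — drop them.
P0 = {q0,q5,q6} | {q1,q2,q4,q8}.
On input 1, block {q0,q5,q6} splits into {q0,q6} and {q5}.
On input 0, block {q1,q2,q4,q8} splits into {q1,q2,q8} and {q4}.
No further refinement is possible. Final partition (4 blocks): {q0,q6} | {q1,q2,q8} | {q5} | {q4}.
q2 and q8 lie in the same block of the stable partition, so they are equivalent — no string distinguishes them.

Yes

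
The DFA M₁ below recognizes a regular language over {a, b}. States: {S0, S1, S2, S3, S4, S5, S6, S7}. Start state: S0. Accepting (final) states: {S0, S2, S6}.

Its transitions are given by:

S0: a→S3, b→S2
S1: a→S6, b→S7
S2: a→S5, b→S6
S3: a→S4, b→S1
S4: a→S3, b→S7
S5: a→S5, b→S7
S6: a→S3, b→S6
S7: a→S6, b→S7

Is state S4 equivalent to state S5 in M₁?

Initial partition by acceptance: {S0,S2,S6} | {S1,S3,S4,S5,S7}.
Refine {S1,S3,S4,S5,S7} on symbol a: members go to different blocks, giving {S3,S4,S5} and {S1,S7}.
No further refinement is possible. Final partition (3 blocks): {S0,S2,S6} | {S3,S4,S5} | {S1,S7}.
S4 and S5 lie in the same block of the stable partition, so they are equivalent — no string distinguishes them.

Yes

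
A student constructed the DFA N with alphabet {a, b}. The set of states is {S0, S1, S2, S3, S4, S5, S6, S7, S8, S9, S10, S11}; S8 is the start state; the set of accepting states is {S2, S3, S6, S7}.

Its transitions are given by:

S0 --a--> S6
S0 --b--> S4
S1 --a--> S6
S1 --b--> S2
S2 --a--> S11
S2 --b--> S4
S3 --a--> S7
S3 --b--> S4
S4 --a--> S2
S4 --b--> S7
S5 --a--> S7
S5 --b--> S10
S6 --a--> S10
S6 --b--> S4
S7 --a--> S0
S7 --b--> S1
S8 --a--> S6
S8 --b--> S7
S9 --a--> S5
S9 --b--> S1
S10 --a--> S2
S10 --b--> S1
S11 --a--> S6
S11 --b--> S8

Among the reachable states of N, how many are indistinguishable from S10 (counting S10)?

Reachable states from the start: {S0,S1,S2,S4,S6,S7,S8,S10,S11}. Unreachable: {S3,S5,S9} — drop them.
Start with accepting vs non-accepting: {S2,S6,S7} | {S0,S1,S4,S8,S10,S11}.
Refine {S0,S1,S4,S8,S10,S11} on symbol b: members go to different blocks, giving {S0,S10,S11} and {S1,S4,S8}.
No further refinement is possible. Final partition (3 blocks): {S2,S6,S7} | {S0,S10,S11} | {S1,S4,S8}.
The equivalence class containing S10 is {S0,S10,S11}, of size 3.

3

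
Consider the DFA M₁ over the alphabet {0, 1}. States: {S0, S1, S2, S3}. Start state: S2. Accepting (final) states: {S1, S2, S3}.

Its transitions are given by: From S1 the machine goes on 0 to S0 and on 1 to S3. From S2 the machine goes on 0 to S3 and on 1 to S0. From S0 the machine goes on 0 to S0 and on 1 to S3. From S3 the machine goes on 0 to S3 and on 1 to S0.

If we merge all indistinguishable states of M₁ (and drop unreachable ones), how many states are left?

2

First remove the unreachable states {S1}; 3 states remain.
Start with accepting vs non-accepting: {S2,S3} | {S0}.
The partition is now stable with 2 blocks: {S2,S3} | {S0}.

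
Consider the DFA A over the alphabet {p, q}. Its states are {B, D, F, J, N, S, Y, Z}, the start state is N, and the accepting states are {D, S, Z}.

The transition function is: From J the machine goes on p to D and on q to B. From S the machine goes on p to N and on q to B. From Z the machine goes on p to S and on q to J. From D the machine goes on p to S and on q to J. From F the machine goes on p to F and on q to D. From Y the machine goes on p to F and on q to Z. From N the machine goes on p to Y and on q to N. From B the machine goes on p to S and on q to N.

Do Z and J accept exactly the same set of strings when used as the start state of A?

No

All states are reachable from the start state.
P0 = {D,S,Z} | {B,F,J,N,Y}.
On input p, block {D,S,Z} splits into {D,Z} and {S}.
On input p, block {B,F,J,N,Y} splits into {F,N,Y} and {B} and {J}.
Split {F,N,Y} by δ(·,q) → {F,Y} and {N}.
Stable partition: {D,Z} | {F,Y} | {S} | {B} | {J} | {N} — 6 equivalence classes.
Z and J end up in different blocks, so they are distinguishable. For instance, the string 'ε' is accepted from only Z.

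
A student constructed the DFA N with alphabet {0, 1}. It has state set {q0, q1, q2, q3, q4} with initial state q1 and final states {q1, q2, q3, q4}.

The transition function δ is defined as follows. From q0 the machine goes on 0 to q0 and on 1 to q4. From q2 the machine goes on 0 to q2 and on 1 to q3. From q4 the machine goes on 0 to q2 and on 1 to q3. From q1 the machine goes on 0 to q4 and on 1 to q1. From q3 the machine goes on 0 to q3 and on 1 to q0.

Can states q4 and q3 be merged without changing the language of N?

All states are reachable from the start state.
P0 = {q1,q2,q3,q4} | {q0}.
Split {q1,q2,q3,q4} by δ(·,1) → {q1,q2,q4} and {q3}.
On input 1, block {q1,q2,q4} splits into {q2,q4} and {q1}.
The partition is now stable with 4 blocks: {q2,q4} | {q0} | {q3} | {q1}.
q4 and q3 end up in different blocks, so they are distinguishable. For instance, the string '1' is accepted from only q4.

No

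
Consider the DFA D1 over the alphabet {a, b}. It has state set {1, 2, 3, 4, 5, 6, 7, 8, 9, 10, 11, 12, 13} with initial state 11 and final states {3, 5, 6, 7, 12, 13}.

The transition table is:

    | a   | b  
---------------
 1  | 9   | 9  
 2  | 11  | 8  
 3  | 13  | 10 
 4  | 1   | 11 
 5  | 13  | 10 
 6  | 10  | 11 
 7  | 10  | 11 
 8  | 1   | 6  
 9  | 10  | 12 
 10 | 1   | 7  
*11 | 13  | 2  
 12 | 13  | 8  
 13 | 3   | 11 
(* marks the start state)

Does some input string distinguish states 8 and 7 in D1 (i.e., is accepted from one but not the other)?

Reachable states from the start: {1,2,3,6,7,8,9,10,11,12,13}. Unreachable: {4,5} — drop them.
P0 = {3,6,7,12,13} | {1,2,8,9,10,11}.
On input a, block {3,6,7,12,13} splits into {3,12,13} and {6,7}.
Split {1,2,8,9,10,11} by δ(·,a) → {1,2,8,9,10} and {11}.
Refine {3,12,13} on symbol b: members go to different blocks, giving {3,12} and {13}.
Split {1,2,8,9,10} by δ(·,a) → {1,8,9,10} and {2}.
Split {1,8,9,10} by δ(·,b) → {8,10} and {1} and {9}.
No further refinement is possible. Final partition (8 blocks): {3,12} | {8,10} | {6,7} | {11} | {13} | {2} | {1} | {9}.
8 and 7 end up in different blocks, so they are distinguishable. For instance, the string 'ε' is accepted from only 7.

Yes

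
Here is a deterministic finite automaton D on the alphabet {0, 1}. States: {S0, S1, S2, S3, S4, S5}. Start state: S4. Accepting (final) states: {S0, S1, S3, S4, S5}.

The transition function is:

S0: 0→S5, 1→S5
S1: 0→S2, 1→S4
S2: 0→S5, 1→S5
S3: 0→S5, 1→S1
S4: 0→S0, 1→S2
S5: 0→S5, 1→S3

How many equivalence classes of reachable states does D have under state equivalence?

Initial partition by acceptance: {S0,S1,S3,S4,S5} | {S2}.
Split {S0,S1,S3,S4,S5} by δ(·,0) → {S0,S3,S4,S5} and {S1}.
Split {S0,S3,S4,S5} by δ(·,1) → {S0,S5} and {S3} and {S4}.
Refine {S0,S5} on symbol 1: members go to different blocks, giving {S0} and {S5}.
The partition is now stable with 6 blocks: {S0} | {S2} | {S1} | {S3} | {S4} | {S5}.

6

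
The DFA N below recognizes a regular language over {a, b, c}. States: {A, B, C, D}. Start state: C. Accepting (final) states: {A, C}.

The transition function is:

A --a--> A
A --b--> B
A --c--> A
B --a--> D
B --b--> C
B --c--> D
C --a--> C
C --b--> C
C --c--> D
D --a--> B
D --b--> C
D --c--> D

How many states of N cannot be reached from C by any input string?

BFS from C reaches {B, C, D}; the 1 state(s) A are never visited.

1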